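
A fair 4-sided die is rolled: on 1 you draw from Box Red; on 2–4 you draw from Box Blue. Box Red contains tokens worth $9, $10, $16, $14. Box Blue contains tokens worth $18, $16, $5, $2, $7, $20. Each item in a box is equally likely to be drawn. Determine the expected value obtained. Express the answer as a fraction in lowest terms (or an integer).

E[X | Box Red] = (9 + 10 + 16 + 14)/4 = 49/4
E[X | Box Blue] = (18 + 16 + 5 + 2 + 7 + 20)/6 = 34/3
E[X] = (1/4)·49/4 + (3/4)·34/3 = 185/16

185/16 dollars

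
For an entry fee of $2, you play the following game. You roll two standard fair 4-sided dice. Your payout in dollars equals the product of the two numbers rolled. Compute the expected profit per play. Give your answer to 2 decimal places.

$4.25

Distribution of the product of the two numbers rolled: 1 w.p. 1/16, 2 w.p. 1/8, 3 w.p. 1/8, 4 w.p. 3/16, 6 w.p. 1/8, 8 w.p. 1/8, …
E[payout] = (1/16)·1 + (1/8)·2 + (1/8)·3 + (3/16)·4 + (1/8)·6 + (1/8)·8 + (1/16)·9 + (1/8)·12 + (1/16)·16 = 25/4
Expected profit = 25/4 − 2 = 17/4 ≈ $4.25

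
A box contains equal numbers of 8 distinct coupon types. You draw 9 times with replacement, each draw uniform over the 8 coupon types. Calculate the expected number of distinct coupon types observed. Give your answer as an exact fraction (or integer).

Let Xⱼ=1 if type j appears at least once. P(Xⱼ=1) = 1 − ((8−1)/8)^9 = 93864121/134217728.
E[#distinct] = 8·93864121/134217728 = 93864121/16777216.

93864121/16777216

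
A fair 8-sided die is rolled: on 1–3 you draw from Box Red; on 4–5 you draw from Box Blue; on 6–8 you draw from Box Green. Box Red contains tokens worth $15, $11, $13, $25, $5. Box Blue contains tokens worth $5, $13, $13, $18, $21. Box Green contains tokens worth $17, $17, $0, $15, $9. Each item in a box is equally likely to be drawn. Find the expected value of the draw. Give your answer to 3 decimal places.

$13.025

E[X | Box Red] = (15 + 11 + 13 + 25 + 5)/5 = 69/5
E[X | Box Blue] = (5 + 13 + 13 + 18 + 21)/5 = 14
E[X | Box Green] = (17 + 17 + 0 + 15 + 9)/5 = 58/5
E[X] = (3/8)·69/5 + (1/4)·14 + (3/8)·58/5 = 521/40 ≈ 13.025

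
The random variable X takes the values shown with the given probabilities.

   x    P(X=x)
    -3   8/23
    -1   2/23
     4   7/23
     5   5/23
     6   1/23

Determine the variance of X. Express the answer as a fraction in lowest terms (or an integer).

E[X] = (8/23)·(-3) + (2/23)·(-1) + (7/23)·4 + (5/23)·5 + (1/23)·6 = 33/23
E[X²] = (8/23)·9 + (2/23)·1 + (7/23)·16 + (5/23)·25 + (1/23)·36 = 347/23
Var(X) = 347/23 − (33/23)² = 6892/529

6892/529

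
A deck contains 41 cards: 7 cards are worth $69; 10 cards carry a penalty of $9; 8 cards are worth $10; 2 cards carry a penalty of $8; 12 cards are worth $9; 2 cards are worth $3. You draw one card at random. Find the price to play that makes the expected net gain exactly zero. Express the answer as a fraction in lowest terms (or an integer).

E[payout] = (7/41)·69 + (10/41)·(-9) + (8/41)·10 + (2/41)·(-8) + (12/41)·9 + (2/41)·3 = 571/41
Fair fee = E[payout] = 571/41

571/41 dollars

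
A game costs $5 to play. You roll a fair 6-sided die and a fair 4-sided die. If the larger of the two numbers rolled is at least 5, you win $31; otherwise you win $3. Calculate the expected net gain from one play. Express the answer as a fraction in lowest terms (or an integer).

E[payout] = (2/3)·3 + (1/3)·31 = 37/3
Expected profit = 37/3 − 5 = 22/3

22/3 dollars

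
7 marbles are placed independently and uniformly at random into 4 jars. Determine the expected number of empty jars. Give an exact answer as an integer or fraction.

2187/4096

Let Xⱼ=1 if jar j is empty. P(Xⱼ=1) = ((4-1)/4)^7 = 2187/16384.
By linearity, E[#empty] = 4·2187/16384 = 2187/4096.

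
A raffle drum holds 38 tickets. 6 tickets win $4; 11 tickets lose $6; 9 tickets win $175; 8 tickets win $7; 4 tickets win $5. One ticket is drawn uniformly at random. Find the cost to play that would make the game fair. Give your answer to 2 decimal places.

$42.34

E[payout] = (6/38)·4 + (11/38)·(-6) + (9/38)·175 + (8/38)·7 + (4/38)·5 = 1609/38
Fair fee = E[payout] = 1609/38 ≈ $42.34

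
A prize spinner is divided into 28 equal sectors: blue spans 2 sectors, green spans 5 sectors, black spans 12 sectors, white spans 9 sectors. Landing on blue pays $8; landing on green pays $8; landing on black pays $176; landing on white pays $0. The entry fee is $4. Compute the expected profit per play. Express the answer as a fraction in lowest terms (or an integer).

E[payout] = (2/28)·8 + (5/28)·8 + (12/28)·176 + (9/28)·0 = 542/7
Expected profit = 542/7 − 4 = 514/7

514/7 dollars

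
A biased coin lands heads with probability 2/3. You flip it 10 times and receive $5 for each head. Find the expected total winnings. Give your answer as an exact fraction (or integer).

100/3 dollars

E[#heads] = 10·2/3 = 20/3 (linearity over flips).
E[winnings] = 5·20/3 = 100/3.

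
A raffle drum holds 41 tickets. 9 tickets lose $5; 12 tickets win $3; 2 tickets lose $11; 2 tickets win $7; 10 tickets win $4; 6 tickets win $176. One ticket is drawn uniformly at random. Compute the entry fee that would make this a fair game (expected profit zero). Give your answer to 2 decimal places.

E[payout] = (9/41)·(-5) + (12/41)·3 + (2/41)·(-11) + (2/41)·7 + (10/41)·4 + (6/41)·176 = 1079/41
Fair fee = E[payout] = 1079/41 ≈ $26.32

$26.32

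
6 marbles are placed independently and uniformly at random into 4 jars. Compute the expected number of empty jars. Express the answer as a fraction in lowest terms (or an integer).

Let Xⱼ=1 if jar j is empty. P(Xⱼ=1) = ((4-1)/4)^6 = 729/4096.
By linearity, E[#empty] = 4·729/4096 = 729/1024.

729/1024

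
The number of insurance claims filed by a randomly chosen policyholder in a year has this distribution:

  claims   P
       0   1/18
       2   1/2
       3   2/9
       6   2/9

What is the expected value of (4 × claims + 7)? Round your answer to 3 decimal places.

E[4x+7] = (1/18)·7 + (1/2)·15 + (2/9)·19 + (2/9)·31
     = 19 ≈ 19.000

19.000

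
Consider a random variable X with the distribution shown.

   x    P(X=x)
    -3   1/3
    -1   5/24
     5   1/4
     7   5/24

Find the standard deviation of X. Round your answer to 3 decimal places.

E[X] = 3/2, E[X²] = 59/3
Var(X) = E[X²] − (E[X])² = 59/3 − 9/4 = 209/12
SD(X) = √(209/12) ≈ 4.173

4.173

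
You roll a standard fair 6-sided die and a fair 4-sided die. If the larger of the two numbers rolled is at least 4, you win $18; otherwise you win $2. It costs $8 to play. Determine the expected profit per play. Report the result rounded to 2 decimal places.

E[payout] = (3/8)·2 + (5/8)·18 = 12
Expected profit = 12 − 8 = 4 ≈ $4.00

$4.00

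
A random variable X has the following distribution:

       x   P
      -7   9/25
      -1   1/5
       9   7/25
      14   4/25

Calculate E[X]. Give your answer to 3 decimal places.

2.040

E[X] = (9/25)·(-7) + (1/5)·(-1) + (7/25)·9 + (4/25)·14
     = 51/25 ≈ 2.040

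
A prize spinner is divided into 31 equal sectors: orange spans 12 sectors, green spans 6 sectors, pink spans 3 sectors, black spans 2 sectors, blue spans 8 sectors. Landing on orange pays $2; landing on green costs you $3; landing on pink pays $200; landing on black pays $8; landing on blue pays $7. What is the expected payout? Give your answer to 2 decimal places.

E[payout] = (12/31)·2 + (6/31)·(-3) + (3/31)·200 + (2/31)·8 + (8/31)·7 = 678/31
≈ $21.87

$21.87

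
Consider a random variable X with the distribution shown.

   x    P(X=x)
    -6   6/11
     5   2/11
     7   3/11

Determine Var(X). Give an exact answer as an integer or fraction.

4518/121

E[X] = (6/11)·(-6) + (2/11)·5 + (3/11)·7 = -5/11
E[X²] = (6/11)·36 + (2/11)·25 + (3/11)·49 = 413/11
Var(X) = 413/11 − (-5/11)² = 4518/121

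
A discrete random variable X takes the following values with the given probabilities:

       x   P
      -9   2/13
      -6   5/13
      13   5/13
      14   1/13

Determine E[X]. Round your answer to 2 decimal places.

2.38

E[X] = (2/13)·(-9) + (5/13)·(-6) + (5/13)·13 + (1/13)·14
     = 31/13 ≈ 2.38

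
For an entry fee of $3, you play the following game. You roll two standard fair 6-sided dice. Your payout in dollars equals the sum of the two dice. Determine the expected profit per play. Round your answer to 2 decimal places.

Distribution of the sum of the two dice: 2 w.p. 1/36, 3 w.p. 1/18, 4 w.p. 1/12, 5 w.p. 1/9, 6 w.p. 5/36, 7 w.p. 1/6, …
E[payout] = (1/36)·2 + (1/18)·3 + (1/12)·4 + (1/9)·5 + (5/36)·6 + (1/6)·7 + (5/36)·8 + (1/9)·9 + (1/12)·10 + (1/18)·11 + (1/36)·12 = 7
Expected profit = 7 − 3 = 4 ≈ $4.00

$4.00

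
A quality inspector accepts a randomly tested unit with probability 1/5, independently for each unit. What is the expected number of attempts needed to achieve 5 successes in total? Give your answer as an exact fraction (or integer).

25

By linearity (sum of 5 independent geometric waits), E[trials] = 5/p = 5/(1/5) = 25.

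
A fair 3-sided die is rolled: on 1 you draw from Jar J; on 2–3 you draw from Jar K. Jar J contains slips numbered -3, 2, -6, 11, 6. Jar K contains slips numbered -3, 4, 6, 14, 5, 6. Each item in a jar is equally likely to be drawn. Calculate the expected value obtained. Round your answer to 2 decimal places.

4.22

E[X | Jar J] = (-3 + 2 − 6 + 11 + 6)/5 = 2
E[X | Jar K] = (-3 + 4 + 6 + 14 + 5 + 6)/6 = 16/3
E[X] = (1/3)·2 + (2/3)·16/3 = 38/9 ≈ 4.22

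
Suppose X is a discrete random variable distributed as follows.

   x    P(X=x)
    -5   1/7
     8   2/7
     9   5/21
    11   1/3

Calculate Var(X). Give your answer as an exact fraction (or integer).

11906/441

E[X] = (1/7)·(-5) + (2/7)·8 + (5/21)·9 + (1/3)·11 = 155/21
E[X²] = (1/7)·25 + (2/7)·64 + (5/21)·81 + (1/3)·121 = 1711/21
Var(X) = 1711/21 − (155/21)² = 11906/441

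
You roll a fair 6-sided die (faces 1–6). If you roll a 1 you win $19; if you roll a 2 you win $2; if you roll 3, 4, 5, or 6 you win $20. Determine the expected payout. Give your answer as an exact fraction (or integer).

101/6 dollars

E[payout] = (1/6)·2 + (1/6)·19 + (2/3)·20 = 101/6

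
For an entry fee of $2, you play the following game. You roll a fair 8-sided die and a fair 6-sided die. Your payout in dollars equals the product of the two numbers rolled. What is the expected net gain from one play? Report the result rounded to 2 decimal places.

Distribution of the product of the two numbers rolled: 1 w.p. 1/48, 2 w.p. 1/24, 3 w.p. 1/24, 4 w.p. 1/16, 5 w.p. 1/24, 6 w.p. 1/12, …
E[payout] = (1/48)·1 + (1/24)·2 + (1/24)·3 + (1/16)·4 + (1/24)·5 + (1/12)·6 + (1/48)·7 + (1/16)·8 + (1/48)·9 + (1/24)·10 + (1/12)·12 + (1/48)·14 + (1/24)·15 + (1/24)·16 + (1/24)·18 + (1/24)·20 + (1/48)·21 + (1/16)·24 + (1/48)·25 + (1/48)·28 + (1/24)·30 + (1/48)·32 + (1/48)·35 + (1/48)·36 + (1/48)·40 + (1/48)·42 + (1/48)·48 = 63/4
Expected profit = 63/4 − 2 = 55/4 ≈ $13.75

$13.75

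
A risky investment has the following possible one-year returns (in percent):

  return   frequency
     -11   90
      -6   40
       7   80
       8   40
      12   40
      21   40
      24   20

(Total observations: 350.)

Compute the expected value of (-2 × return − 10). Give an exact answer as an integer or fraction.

-128/7

Total = 350, so P(return=-11) = 90/350, etc.
E[-2x-10] = (9/35)·12 + (4/35)·2 + (8/35)·(-24) + (4/35)·(-26) + (4/35)·(-34) + (4/35)·(-52) + (2/35)·(-58)
     = -128/7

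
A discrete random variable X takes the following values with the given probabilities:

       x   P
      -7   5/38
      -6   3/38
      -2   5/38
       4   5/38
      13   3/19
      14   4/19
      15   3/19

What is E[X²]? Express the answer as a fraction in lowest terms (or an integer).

4385/38

E[X²] = (5/38)·49 + (3/38)·36 + (5/38)·4 + (5/38)·16 + (3/19)·169 + (4/19)·196 + (3/19)·225
     = 4385/38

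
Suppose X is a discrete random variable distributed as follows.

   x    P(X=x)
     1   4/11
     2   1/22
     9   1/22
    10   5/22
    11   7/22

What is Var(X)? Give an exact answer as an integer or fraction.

2591/121

E[X] = (4/11)·1 + (1/22)·2 + (1/22)·9 + (5/22)·10 + (7/22)·11 = 73/11
E[X²] = (4/11)·1 + (1/22)·4 + (1/22)·81 + (5/22)·100 + (7/22)·121 = 720/11
Var(X) = 720/11 − (73/11)² = 2591/121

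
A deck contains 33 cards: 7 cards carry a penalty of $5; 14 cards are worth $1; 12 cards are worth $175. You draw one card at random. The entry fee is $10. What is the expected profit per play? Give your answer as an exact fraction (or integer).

$53

E[payout] = (7/33)·(-5) + (14/33)·1 + (12/33)·175 = 63
Expected profit = 63 − 10 = 53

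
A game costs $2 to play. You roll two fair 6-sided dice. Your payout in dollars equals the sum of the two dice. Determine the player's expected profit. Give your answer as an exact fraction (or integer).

Distribution of the sum of the two dice: 2 w.p. 1/36, 3 w.p. 1/18, 4 w.p. 1/12, 5 w.p. 1/9, 6 w.p. 5/36, 7 w.p. 1/6, …
E[payout] = (1/36)·2 + (1/18)·3 + (1/12)·4 + (1/9)·5 + (5/36)·6 + (1/6)·7 + (5/36)·8 + (1/9)·9 + (1/12)·10 + (1/18)·11 + (1/36)·12 = 7
Expected profit = 7 − 2 = 5

$5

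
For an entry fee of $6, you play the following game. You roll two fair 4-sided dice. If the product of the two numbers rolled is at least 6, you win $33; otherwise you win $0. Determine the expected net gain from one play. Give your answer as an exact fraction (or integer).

21/2 dollars

E[payout] = (1/2)·0 + (1/2)·33 = 33/2
Expected profit = 33/2 − 6 = 21/2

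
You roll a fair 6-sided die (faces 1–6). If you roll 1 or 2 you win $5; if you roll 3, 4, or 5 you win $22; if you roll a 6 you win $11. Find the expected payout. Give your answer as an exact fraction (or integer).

E[payout] = (1/3)·5 + (1/6)·11 + (1/2)·22 = 29/2

29/2 dollars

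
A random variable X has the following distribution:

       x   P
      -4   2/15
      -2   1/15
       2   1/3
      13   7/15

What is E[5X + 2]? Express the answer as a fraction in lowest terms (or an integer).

97/3

E[5x+2] = (2/15)·(-18) + (1/15)·(-8) + (1/3)·12 + (7/15)·67
     = 97/3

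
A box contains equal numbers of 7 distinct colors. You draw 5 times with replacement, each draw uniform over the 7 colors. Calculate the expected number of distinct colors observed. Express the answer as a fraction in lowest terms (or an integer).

9031/2401

Let Xⱼ=1 if type j appears at least once. P(Xⱼ=1) = 1 − ((7−1)/7)^5 = 9031/16807.
E[#distinct] = 7·9031/16807 = 9031/2401.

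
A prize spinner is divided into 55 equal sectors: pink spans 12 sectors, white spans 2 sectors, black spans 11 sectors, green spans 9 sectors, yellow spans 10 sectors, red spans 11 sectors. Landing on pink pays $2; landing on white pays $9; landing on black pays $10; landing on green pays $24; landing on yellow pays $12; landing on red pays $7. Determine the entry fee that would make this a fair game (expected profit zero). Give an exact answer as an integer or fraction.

E[payout] = (12/55)·2 + (2/55)·9 + (11/55)·10 + (9/55)·24 + (10/55)·12 + (11/55)·7 = 113/11
Fair fee = E[payout] = 113/11

113/11 dollars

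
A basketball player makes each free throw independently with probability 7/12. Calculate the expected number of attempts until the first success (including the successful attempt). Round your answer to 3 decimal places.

1.714

For a geometric distribution, E[trials] = 1/p = 1/(7/12) = 12/7.
≈ 1.714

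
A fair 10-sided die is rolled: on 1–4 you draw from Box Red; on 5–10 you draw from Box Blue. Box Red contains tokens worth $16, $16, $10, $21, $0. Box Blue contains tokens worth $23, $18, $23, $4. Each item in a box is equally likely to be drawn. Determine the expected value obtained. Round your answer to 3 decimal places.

E[X | Box Red] = (16 + 16 + 10 + 21 + 0)/5 = 63/5
E[X | Box Blue] = (23 + 18 + 23 + 4)/4 = 17
E[X] = (2/5)·63/5 + (3/5)·17 = 381/25 ≈ 15.240

$15.240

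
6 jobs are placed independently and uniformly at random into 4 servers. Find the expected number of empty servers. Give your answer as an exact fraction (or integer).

Let Xⱼ=1 if server j is empty. P(Xⱼ=1) = ((4-1)/4)^6 = 729/4096.
By linearity, E[#empty] = 4·729/4096 = 729/1024.

729/1024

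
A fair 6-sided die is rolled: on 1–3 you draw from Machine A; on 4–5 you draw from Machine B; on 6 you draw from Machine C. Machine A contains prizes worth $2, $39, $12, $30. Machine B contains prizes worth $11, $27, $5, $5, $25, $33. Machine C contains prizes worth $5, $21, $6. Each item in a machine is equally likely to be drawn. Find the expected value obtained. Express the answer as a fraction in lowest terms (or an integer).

E[X | Machine A] = (2 + 39 + 12 + 30)/4 = 83/4
E[X | Machine B] = (11 + 27 + 5 + 5 + 25 + 33)/6 = 53/3
E[X | Machine C] = (5 + 21 + 6)/3 = 32/3
E[X] = (1/2)·83/4 + (1/3)·53/3 + (1/6)·32/3 = 433/24

433/24 dollars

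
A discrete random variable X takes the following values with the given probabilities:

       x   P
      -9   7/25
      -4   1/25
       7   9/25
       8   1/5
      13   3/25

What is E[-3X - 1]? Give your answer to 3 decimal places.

E[-3x-1] = (7/25)·26 + (1/25)·11 + (9/25)·(-22) + (1/5)·(-25) + (3/25)·(-40)
     = -10 ≈ -10.000

-10.000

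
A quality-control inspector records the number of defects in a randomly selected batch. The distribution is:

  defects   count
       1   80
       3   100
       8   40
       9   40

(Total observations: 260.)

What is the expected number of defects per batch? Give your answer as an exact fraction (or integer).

53/13

Total = 260, so P(defects=1) = 80/260, etc.
E[X] = (4/13)·1 + (5/13)·3 + (2/13)·8 + (2/13)·9
     = 53/13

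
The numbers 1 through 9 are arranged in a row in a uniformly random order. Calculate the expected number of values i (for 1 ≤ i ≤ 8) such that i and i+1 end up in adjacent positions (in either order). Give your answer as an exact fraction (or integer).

For each i ∈ {1,…,8}, let Xᵢ = 1 if i and i+1 are adjacent. P(Xᵢ=1) = 2·(9−1)!/9! = 2/9.
By linearity, E[ΣXᵢ] = (8)·(2/9) = 16/9.

16/9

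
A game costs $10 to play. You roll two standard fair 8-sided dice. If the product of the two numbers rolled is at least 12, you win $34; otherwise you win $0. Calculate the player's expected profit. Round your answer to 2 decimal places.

E[payout] = (23/64)·0 + (41/64)·34 = 697/32
Expected profit = 697/32 − 10 = 377/32 ≈ $11.78

$11.78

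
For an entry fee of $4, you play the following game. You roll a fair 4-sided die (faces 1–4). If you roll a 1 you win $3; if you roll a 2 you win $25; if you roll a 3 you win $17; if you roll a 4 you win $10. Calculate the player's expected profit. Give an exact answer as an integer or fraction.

39/4 dollars

E[payout] = (1/4)·3 + (1/4)·10 + (1/4)·17 + (1/4)·25 = 55/4
Expected profit = 55/4 − 4 = 39/4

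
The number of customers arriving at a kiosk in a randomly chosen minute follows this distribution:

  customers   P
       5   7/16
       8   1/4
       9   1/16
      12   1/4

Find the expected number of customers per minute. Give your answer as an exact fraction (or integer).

31/4

E[X] = (7/16)·5 + (1/4)·8 + (1/16)·9 + (1/4)·12
     = 31/4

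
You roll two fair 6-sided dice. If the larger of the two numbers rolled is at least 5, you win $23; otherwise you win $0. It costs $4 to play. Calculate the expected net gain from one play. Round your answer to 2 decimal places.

$8.78

E[payout] = (4/9)·0 + (5/9)·23 = 115/9
Expected profit = 115/9 − 4 = 79/9 ≈ $8.78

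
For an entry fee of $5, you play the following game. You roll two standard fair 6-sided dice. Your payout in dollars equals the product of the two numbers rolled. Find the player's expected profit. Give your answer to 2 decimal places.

Distribution of the product of the two numbers rolled: 1 w.p. 1/36, 2 w.p. 1/18, 3 w.p. 1/18, 4 w.p. 1/12, 5 w.p. 1/18, 6 w.p. 1/9, …
E[payout] = (1/36)·1 + (1/18)·2 + (1/18)·3 + (1/12)·4 + (1/18)·5 + (1/9)·6 + (1/18)·8 + (1/36)·9 + (1/18)·10 + (1/9)·12 + (1/18)·15 + (1/36)·16 + (1/18)·18 + (1/18)·20 + (1/18)·24 + (1/36)·25 + (1/18)·30 + (1/36)·36 = 49/4
Expected profit = 49/4 − 5 = 29/4 ≈ $7.25

$7.25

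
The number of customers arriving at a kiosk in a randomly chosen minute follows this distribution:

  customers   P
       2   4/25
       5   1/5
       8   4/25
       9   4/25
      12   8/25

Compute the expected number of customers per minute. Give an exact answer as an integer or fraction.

E[X] = (4/25)·2 + (1/5)·5 + (4/25)·8 + (4/25)·9 + (8/25)·12
     = 197/25

197/25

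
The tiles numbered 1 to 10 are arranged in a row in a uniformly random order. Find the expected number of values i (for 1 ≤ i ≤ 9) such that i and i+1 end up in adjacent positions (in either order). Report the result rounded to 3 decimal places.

For each i ∈ {1,…,9}, let Xᵢ = 1 if i and i+1 are adjacent. P(Xᵢ=1) = 2·(10−1)!/10! = 2/10.
By linearity, E[ΣXᵢ] = (9)·(2/10) = 9/5.
≈ 1.800

1.800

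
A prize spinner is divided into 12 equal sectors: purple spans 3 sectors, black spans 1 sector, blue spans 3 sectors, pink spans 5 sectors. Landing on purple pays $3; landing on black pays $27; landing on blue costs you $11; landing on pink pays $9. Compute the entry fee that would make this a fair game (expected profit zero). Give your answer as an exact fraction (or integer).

E[payout] = (3/12)·3 + (1/12)·27 + (3/12)·(-11) + (5/12)·9 = 4
Fair fee = E[payout] = 4

$4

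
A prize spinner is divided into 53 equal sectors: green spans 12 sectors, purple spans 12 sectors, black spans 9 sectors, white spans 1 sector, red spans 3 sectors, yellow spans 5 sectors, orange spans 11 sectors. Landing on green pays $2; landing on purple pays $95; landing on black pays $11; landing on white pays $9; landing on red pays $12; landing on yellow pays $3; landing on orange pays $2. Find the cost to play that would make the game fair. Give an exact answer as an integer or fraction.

E[payout] = (12/53)·2 + (12/53)·95 + (9/53)·11 + (1/53)·9 + (3/53)·12 + (5/53)·3 + (11/53)·2 = 1345/53
Fair fee = E[payout] = 1345/53

1345/53 dollars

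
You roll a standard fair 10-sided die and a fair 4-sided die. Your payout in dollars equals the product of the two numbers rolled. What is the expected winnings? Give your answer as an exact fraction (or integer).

55/4 dollars

Distribution of the product of the two numbers rolled: 1 w.p. 1/40, 2 w.p. 1/20, 3 w.p. 1/20, 4 w.p. 3/40, 5 w.p. 1/40, 6 w.p. 3/40, …
E[payout] = (1/40)·1 + (1/20)·2 + (1/20)·3 + (3/40)·4 + (1/40)·5 + (3/40)·6 + (1/40)·7 + (3/40)·8 + (1/20)·9 + (1/20)·10 + (3/40)·12 + (1/40)·14 + (1/40)·15 + (1/20)·16 + (1/20)·18 + (1/20)·20 + (1/40)·21 + (1/20)·24 + (1/40)·27 + (1/40)·28 + (1/40)·30 + (1/40)·32 + (1/40)·36 + (1/40)·40 = 55/4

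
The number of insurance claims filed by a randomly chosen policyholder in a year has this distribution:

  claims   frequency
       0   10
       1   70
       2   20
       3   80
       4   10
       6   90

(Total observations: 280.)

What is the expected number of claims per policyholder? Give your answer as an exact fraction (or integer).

Total = 280, so P(claims=0) = 10/280, etc.
E[X] = (1/28)·0 + (1/4)·1 + (1/14)·2 + (2/7)·3 + (1/28)·4 + (9/28)·6
     = 93/28

93/28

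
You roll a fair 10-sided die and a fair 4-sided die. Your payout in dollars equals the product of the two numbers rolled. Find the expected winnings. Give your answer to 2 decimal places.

Distribution of the product of the two numbers rolled: 1 w.p. 1/40, 2 w.p. 1/20, 3 w.p. 1/20, 4 w.p. 3/40, 5 w.p. 1/40, 6 w.p. 3/40, …
E[payout] = (1/40)·1 + (1/20)·2 + (1/20)·3 + (3/40)·4 + (1/40)·5 + (3/40)·6 + (1/40)·7 + (3/40)·8 + (1/20)·9 + (1/20)·10 + (3/40)·12 + (1/40)·14 + (1/40)·15 + (1/20)·16 + (1/20)·18 + (1/20)·20 + (1/40)·21 + (1/20)·24 + (1/40)·27 + (1/40)·28 + (1/40)·30 + (1/40)·32 + (1/40)·36 + (1/40)·40 = 55/4
≈ $13.75

$13.75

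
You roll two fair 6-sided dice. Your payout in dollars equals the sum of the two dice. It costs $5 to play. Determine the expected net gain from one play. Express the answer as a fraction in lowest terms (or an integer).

Distribution of the sum of the two dice: 2 w.p. 1/36, 3 w.p. 1/18, 4 w.p. 1/12, 5 w.p. 1/9, 6 w.p. 5/36, 7 w.p. 1/6, …
E[payout] = (1/36)·2 + (1/18)·3 + (1/12)·4 + (1/9)·5 + (5/36)·6 + (1/6)·7 + (5/36)·8 + (1/9)·9 + (1/12)·10 + (1/18)·11 + (1/36)·12 = 7
Expected profit = 7 − 5 = 2

$2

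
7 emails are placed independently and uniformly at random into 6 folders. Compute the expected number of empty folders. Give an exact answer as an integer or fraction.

Let Xⱼ=1 if folder j is empty. P(Xⱼ=1) = ((6-1)/6)^7 = 78125/279936.
By linearity, E[#empty] = 6·78125/279936 = 78125/46656.

78125/46656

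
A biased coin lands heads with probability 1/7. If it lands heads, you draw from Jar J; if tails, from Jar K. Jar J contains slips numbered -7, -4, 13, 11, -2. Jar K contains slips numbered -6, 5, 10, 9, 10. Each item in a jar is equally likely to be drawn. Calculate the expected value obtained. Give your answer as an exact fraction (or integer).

E[X | Jar J] = (-7 − 4 + 13 + 11 − 2)/5 = 11/5
E[X | Jar K] = (-6 + 5 + 10 + 9 + 10)/5 = 28/5
E[X] = (1/7)·11/5 + (6/7)·28/5 = 179/35

179/35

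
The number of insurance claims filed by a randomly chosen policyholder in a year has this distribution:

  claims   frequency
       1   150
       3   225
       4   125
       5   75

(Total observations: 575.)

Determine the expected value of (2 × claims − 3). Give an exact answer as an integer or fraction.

67/23

Total = 575, so P(claims=1) = 150/575, etc.
E[2x-3] = (6/23)·(-1) + (9/23)·3 + (5/23)·5 + (3/23)·7
     = 67/23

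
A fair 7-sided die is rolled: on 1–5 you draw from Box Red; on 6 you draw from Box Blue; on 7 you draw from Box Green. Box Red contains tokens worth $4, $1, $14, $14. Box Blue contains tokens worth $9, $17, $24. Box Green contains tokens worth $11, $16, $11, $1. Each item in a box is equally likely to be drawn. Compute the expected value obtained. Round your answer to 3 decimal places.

E[X | Box Red] = (4 + 1 + 14 + 14)/4 = 33/4
E[X | Box Blue] = (9 + 17 + 24)/3 = 50/3
E[X | Box Green] = (11 + 16 + 11 + 1)/4 = 39/4
E[X] = (5/7)·33/4 + (1/7)·50/3 + (1/7)·39/4 = 29/3 ≈ 9.667

$9.667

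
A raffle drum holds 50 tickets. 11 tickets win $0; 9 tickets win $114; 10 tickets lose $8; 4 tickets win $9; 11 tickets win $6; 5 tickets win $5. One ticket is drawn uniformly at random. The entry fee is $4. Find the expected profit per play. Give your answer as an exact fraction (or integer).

E[payout] = (11/50)·0 + (9/50)·114 + (10/50)·(-8) + (4/50)·9 + (11/50)·6 + (5/50)·5 = 1073/50
Expected profit = 1073/50 − 4 = 873/50

873/50 dollars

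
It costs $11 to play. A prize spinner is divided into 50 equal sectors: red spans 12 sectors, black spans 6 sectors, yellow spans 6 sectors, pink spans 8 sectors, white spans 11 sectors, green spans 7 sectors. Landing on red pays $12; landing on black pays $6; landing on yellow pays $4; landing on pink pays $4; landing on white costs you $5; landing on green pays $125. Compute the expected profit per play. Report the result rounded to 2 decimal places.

E[payout] = (12/50)·12 + (6/50)·6 + (6/50)·4 + (8/50)·4 + (11/50)·(-5) + (7/50)·125 = 528/25
Expected profit = 528/25 − 11 = 253/25 ≈ $10.12

$10.12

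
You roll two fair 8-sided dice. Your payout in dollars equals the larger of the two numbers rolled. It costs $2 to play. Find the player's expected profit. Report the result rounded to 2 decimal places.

$3.81

Distribution of the larger of the two numbers rolled: 1 w.p. 1/64, 2 w.p. 3/64, 3 w.p. 5/64, 4 w.p. 7/64, 5 w.p. 9/64, 6 w.p. 11/64, …
E[payout] = (1/64)·1 + (3/64)·2 + (5/64)·3 + (7/64)·4 + (9/64)·5 + (11/64)·6 + (13/64)·7 + (15/64)·8 = 93/16
Expected profit = 93/16 − 2 = 61/16 ≈ $3.81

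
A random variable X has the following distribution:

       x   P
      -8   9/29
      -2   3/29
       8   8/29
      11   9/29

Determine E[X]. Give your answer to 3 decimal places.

E[X] = (9/29)·(-8) + (3/29)·(-2) + (8/29)·8 + (9/29)·11
     = 85/29 ≈ 2.931

2.931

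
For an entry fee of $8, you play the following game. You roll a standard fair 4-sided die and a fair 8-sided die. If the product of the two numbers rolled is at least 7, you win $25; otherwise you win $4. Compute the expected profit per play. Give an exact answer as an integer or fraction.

73/8 dollars

E[payout] = (3/8)·4 + (5/8)·25 = 137/8
Expected profit = 137/8 − 8 = 73/8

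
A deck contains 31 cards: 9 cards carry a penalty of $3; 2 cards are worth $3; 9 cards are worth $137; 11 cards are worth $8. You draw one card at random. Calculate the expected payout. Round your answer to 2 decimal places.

E[payout] = (9/31)·(-3) + (2/31)·3 + (9/31)·137 + (11/31)·8 = 1300/31
≈ $41.94

$41.94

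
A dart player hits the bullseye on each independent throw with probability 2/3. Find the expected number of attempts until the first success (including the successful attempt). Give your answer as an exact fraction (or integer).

3/2

For a geometric distribution, E[trials] = 1/p = 1/(2/3) = 3/2.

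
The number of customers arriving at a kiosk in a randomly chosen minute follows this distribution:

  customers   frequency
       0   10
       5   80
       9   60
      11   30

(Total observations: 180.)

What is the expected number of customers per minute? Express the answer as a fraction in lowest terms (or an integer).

Total = 180, so P(customers=0) = 10/180, etc.
E[X] = (1/18)·0 + (4/9)·5 + (1/3)·9 + (1/6)·11
     = 127/18

127/18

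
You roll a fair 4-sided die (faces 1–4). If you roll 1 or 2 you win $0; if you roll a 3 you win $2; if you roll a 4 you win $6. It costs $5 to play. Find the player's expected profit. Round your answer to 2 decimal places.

E[payout] = (1/2)·0 + (1/4)·2 + (1/4)·6 = 2
Expected profit = 2 − 5 = -3 ≈ -$3.00

-$3.00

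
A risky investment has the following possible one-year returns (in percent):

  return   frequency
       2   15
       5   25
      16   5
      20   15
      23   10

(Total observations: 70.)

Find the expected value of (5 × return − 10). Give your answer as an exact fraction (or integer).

Total = 70, so P(return=2) = 15/70, etc.
E[5x-10] = (3/14)·0 + (5/14)·15 + (1/14)·70 + (3/14)·90 + (1/7)·105
     = 625/14

625/14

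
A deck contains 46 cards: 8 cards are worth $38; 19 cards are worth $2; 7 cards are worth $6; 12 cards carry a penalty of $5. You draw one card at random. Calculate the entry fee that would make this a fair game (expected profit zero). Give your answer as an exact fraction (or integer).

E[payout] = (8/46)·38 + (19/46)·2 + (7/46)·6 + (12/46)·(-5) = 162/23
Fair fee = E[payout] = 162/23

162/23 dollars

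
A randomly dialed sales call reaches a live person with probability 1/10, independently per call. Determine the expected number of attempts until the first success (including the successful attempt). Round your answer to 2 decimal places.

10.00

For a geometric distribution, E[trials] = 1/p = 1/(1/10) = 10.
≈ 10.00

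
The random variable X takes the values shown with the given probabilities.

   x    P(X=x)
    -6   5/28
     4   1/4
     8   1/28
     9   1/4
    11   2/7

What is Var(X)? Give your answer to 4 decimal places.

E[X] = (5/28)·(-6) + (1/4)·4 + (1/28)·8 + (1/4)·9 + (2/7)·11 = 157/28
E[X²] = (5/28)·36 + (1/4)·16 + (1/28)·64 + (1/4)·81 + (2/7)·121 = 1891/28
Var(X) = 1891/28 − (157/28)² = 28299/784 ≈ 36.0957

36.0957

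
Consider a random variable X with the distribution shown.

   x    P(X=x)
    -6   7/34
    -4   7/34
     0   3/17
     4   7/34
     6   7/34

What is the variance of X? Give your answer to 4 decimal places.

21.4118

E[X] = (7/34)·(-6) + (7/34)·(-4) + (3/17)·0 + (7/34)·4 + (7/34)·6 = 0
E[X²] = (7/34)·36 + (7/34)·16 + (3/17)·0 + (7/34)·16 + (7/34)·36 = 364/17
Var(X) = 364/17 − (0)² = 364/17 ≈ 21.4118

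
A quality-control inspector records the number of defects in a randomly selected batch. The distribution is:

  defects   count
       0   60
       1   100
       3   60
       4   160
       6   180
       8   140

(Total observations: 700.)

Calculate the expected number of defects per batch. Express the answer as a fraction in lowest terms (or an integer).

Total = 700, so P(defects=0) = 60/700, etc.
E[X] = (3/35)·0 + (1/7)·1 + (3/35)·3 + (8/35)·4 + (9/35)·6 + (1/5)·8
     = 156/35

156/35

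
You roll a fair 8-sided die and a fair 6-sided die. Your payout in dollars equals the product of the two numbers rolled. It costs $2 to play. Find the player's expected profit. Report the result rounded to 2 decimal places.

$13.75

Distribution of the product of the two numbers rolled: 1 w.p. 1/48, 2 w.p. 1/24, 3 w.p. 1/24, 4 w.p. 1/16, 5 w.p. 1/24, 6 w.p. 1/12, …
E[payout] = (1/48)·1 + (1/24)·2 + (1/24)·3 + (1/16)·4 + (1/24)·5 + (1/12)·6 + (1/48)·7 + (1/16)·8 + (1/48)·9 + (1/24)·10 + (1/12)·12 + (1/48)·14 + (1/24)·15 + (1/24)·16 + (1/24)·18 + (1/24)·20 + (1/48)·21 + (1/16)·24 + (1/48)·25 + (1/48)·28 + (1/24)·30 + (1/48)·32 + (1/48)·35 + (1/48)·36 + (1/48)·40 + (1/48)·42 + (1/48)·48 = 63/4
Expected profit = 63/4 − 2 = 55/4 ≈ $13.75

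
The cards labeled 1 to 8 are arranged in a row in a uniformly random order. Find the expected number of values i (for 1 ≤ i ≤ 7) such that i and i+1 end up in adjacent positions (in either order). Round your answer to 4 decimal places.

For each i ∈ {1,…,7}, let Xᵢ = 1 if i and i+1 are adjacent. P(Xᵢ=1) = 2·(8−1)!/8! = 2/8.
By linearity, E[ΣXᵢ] = (7)·(2/8) = 7/4.
≈ 1.7500

1.7500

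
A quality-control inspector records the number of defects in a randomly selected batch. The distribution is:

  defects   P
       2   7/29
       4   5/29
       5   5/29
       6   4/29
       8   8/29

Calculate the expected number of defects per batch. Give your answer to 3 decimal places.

E[X] = (7/29)·2 + (5/29)·4 + (5/29)·5 + (4/29)·6 + (8/29)·8
     = 147/29 ≈ 5.069

5.069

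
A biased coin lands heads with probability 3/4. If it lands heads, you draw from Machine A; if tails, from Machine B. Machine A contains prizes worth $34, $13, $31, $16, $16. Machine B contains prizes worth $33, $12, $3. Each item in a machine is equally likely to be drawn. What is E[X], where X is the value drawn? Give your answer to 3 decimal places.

$20.500

E[X | Machine A] = (34 + 13 + 31 + 16 + 16)/5 = 22
E[X | Machine B] = (33 + 12 + 3)/3 = 16
E[X] = (3/4)·22 + (1/4)·16 = 41/2 ≈ 20.500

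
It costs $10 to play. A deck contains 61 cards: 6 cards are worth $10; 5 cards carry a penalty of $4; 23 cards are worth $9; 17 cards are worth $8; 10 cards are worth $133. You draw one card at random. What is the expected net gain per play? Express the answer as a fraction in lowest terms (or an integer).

E[payout] = (6/61)·10 + (5/61)·(-4) + (23/61)·9 + (17/61)·8 + (10/61)·133 = 1713/61
Expected profit = 1713/61 − 10 = 1103/61

1103/61 dollars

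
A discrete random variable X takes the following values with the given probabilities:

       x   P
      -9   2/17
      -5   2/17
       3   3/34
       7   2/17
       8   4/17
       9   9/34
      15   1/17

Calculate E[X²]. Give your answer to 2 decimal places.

E[X²] = (2/17)·81 + (2/17)·25 + (3/34)·9 + (2/17)·49 + (4/17)·64 + (9/34)·81 + (1/17)·225
     = 1169/17 ≈ 68.76

68.76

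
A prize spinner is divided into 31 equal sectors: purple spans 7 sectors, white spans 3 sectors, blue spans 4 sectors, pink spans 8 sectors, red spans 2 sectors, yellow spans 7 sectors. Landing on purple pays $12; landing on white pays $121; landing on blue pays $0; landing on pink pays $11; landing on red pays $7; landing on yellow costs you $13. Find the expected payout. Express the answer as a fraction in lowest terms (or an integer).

458/31 dollars

E[payout] = (7/31)·12 + (3/31)·121 + (4/31)·0 + (8/31)·11 + (2/31)·7 + (7/31)·(-13) = 458/31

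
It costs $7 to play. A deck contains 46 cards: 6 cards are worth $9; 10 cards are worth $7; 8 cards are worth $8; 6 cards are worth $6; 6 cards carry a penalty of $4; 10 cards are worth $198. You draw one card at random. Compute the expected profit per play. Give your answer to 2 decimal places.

$40.39

E[payout] = (6/46)·9 + (10/46)·7 + (8/46)·8 + (6/46)·6 + (6/46)·(-4) + (10/46)·198 = 1090/23
Expected profit = 1090/23 − 7 = 929/23 ≈ $40.39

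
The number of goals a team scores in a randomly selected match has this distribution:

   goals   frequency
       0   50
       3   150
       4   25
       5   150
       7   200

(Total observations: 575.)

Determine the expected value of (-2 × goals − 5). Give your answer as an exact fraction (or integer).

Total = 575, so P(goals=0) = 50/575, etc.
E[-2x-5] = (2/23)·(-5) + (6/23)·(-11) + (1/23)·(-13) + (6/23)·(-15) + (8/23)·(-19)
     = -331/23

-331/23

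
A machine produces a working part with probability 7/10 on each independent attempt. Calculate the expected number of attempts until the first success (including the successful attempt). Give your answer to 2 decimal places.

1.43

For a geometric distribution, E[trials] = 1/p = 1/(7/10) = 10/7.
≈ 1.43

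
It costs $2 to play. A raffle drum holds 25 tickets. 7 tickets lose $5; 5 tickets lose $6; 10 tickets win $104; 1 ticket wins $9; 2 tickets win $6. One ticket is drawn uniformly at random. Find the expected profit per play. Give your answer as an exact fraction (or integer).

E[payout] = (7/25)·(-5) + (5/25)·(-6) + (10/25)·104 + (1/25)·9 + (2/25)·6 = 996/25
Expected profit = 996/25 − 2 = 946/25

946/25 dollars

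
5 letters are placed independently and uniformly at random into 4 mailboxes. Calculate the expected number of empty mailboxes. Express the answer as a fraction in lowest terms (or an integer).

Let Xⱼ=1 if mailbox j is empty. P(Xⱼ=1) = ((4-1)/4)^5 = 243/1024.
By linearity, E[#empty] = 4·243/1024 = 243/256.

243/256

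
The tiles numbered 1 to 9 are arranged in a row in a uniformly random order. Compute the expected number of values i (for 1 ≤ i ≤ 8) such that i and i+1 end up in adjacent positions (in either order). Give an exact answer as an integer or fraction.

16/9

For each i ∈ {1,…,8}, let Xᵢ = 1 if i and i+1 are adjacent. P(Xᵢ=1) = 2·(9−1)!/9! = 2/9.
By linearity, E[ΣXᵢ] = (8)·(2/9) = 16/9.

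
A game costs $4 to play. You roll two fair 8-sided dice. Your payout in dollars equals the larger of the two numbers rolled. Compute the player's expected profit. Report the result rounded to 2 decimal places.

Distribution of the larger of the two numbers rolled: 1 w.p. 1/64, 2 w.p. 3/64, 3 w.p. 5/64, 4 w.p. 7/64, 5 w.p. 9/64, 6 w.p. 11/64, …
E[payout] = (1/64)·1 + (3/64)·2 + (5/64)·3 + (7/64)·4 + (9/64)·5 + (11/64)·6 + (13/64)·7 + (15/64)·8 = 93/16
Expected profit = 93/16 − 4 = 29/16 ≈ $1.81

$1.81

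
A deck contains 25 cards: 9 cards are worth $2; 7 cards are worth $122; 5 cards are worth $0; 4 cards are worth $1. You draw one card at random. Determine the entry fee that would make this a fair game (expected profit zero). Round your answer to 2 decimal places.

E[payout] = (9/25)·2 + (7/25)·122 + (5/25)·0 + (4/25)·1 = 876/25
Fair fee = E[payout] = 876/25 ≈ $35.04

$35.04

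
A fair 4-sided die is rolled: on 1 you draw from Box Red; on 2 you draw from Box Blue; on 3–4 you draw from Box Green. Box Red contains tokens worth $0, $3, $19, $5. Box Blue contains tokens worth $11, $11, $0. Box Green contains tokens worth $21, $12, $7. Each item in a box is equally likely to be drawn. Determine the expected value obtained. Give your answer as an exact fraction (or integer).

163/16 dollars

E[X | Box Red] = (0 + 3 + 19 + 5)/4 = 27/4
E[X | Box Blue] = (11 + 11 + 0)/3 = 22/3
E[X | Box Green] = (21 + 12 + 7)/3 = 40/3
E[X] = (1/4)·27/4 + (1/4)·22/3 + (1/2)·40/3 = 163/16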